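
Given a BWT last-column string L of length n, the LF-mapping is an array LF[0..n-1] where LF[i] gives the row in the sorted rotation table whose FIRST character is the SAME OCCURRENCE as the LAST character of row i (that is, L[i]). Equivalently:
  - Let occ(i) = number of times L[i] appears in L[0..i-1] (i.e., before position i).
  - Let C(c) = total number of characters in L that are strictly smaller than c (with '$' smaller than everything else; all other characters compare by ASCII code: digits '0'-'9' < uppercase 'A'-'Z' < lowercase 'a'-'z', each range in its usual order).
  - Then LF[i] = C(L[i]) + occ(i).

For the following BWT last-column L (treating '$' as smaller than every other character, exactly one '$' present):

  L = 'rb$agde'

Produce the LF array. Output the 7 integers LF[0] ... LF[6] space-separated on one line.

Answer: 6 2 0 1 5 3 4

Derivation:
Char counts: '$':1, 'a':1, 'b':1, 'd':1, 'e':1, 'g':1, 'r':1
C (first-col start): C('$')=0, C('a')=1, C('b')=2, C('d')=3, C('e')=4, C('g')=5, C('r')=6
L[0]='r': occ=0, LF[0]=C('r')+0=6+0=6
L[1]='b': occ=0, LF[1]=C('b')+0=2+0=2
L[2]='$': occ=0, LF[2]=C('$')+0=0+0=0
L[3]='a': occ=0, LF[3]=C('a')+0=1+0=1
L[4]='g': occ=0, LF[4]=C('g')+0=5+0=5
L[5]='d': occ=0, LF[5]=C('d')+0=3+0=3
L[6]='e': occ=0, LF[6]=C('e')+0=4+0=4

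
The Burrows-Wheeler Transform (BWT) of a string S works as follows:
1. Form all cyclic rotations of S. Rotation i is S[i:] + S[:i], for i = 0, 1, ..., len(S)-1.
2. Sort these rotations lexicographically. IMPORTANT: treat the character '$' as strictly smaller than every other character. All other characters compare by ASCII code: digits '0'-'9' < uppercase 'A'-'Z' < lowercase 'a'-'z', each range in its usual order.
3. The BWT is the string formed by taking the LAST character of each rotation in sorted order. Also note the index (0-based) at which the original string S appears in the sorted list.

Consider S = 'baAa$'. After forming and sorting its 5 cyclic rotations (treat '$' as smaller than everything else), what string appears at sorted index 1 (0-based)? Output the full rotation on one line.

Answer: Aa$ba

Derivation:
All 5 rotations (rotation i = S[i:]+S[:i]):
  rot[0] = baAa$
  rot[1] = aAa$b
  rot[2] = Aa$ba
  rot[3] = a$baA
  rot[4] = $baAa
Sorted (with $ < everything):
  sorted[0] = $baAa
  sorted[1] = Aa$ba
  sorted[2] = a$baA
  sorted[3] = aAa$b
  sorted[4] = baAa$
sorted[1] = Aa$ba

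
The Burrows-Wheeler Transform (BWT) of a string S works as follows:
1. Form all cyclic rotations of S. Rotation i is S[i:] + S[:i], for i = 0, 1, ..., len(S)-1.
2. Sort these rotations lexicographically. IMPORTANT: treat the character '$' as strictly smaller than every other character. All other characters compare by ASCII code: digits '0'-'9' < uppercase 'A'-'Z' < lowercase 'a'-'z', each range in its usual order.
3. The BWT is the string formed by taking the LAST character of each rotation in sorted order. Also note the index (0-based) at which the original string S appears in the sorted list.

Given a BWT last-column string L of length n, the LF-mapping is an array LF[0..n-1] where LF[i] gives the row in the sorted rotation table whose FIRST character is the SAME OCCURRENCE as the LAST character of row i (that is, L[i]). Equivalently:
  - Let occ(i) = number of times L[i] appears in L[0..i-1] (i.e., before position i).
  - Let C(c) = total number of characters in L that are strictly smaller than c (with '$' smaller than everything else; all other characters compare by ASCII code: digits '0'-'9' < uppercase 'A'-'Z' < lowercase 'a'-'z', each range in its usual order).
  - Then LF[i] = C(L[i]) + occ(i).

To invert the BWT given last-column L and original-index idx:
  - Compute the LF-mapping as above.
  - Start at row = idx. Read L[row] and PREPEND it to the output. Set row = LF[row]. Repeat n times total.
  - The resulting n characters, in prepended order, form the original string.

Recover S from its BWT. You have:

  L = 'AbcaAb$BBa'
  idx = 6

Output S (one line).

LF mapping: 1 7 9 5 2 8 0 3 4 6
Walk LF starting at row 6, prepending L[row]:
  step 1: row=6, L[6]='$', prepend. Next row=LF[6]=0
  step 2: row=0, L[0]='A', prepend. Next row=LF[0]=1
  step 3: row=1, L[1]='b', prepend. Next row=LF[1]=7
  step 4: row=7, L[7]='B', prepend. Next row=LF[7]=3
  step 5: row=3, L[3]='a', prepend. Next row=LF[3]=5
  step 6: row=5, L[5]='b', prepend. Next row=LF[5]=8
  step 7: row=8, L[8]='B', prepend. Next row=LF[8]=4
  step 8: row=4, L[4]='A', prepend. Next row=LF[4]=2
  step 9: row=2, L[2]='c', prepend. Next row=LF[2]=9
  step 10: row=9, L[9]='a', prepend. Next row=LF[9]=6
Reversed output: acABbaBbA$

Answer: acABbaBbA$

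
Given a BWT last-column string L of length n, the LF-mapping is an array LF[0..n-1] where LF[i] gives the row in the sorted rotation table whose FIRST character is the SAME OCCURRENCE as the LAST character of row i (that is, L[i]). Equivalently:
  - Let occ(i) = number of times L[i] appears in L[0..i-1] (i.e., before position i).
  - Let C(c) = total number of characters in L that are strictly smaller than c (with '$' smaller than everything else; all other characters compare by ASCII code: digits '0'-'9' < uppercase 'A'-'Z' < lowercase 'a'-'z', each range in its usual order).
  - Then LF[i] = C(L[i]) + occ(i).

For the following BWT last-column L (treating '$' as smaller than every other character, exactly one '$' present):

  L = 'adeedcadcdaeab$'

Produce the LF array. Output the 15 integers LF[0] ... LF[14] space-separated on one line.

Answer: 1 8 12 13 9 6 2 10 7 11 3 14 4 5 0

Derivation:
Char counts: '$':1, 'a':4, 'b':1, 'c':2, 'd':4, 'e':3
C (first-col start): C('$')=0, C('a')=1, C('b')=5, C('c')=6, C('d')=8, C('e')=12
L[0]='a': occ=0, LF[0]=C('a')+0=1+0=1
L[1]='d': occ=0, LF[1]=C('d')+0=8+0=8
L[2]='e': occ=0, LF[2]=C('e')+0=12+0=12
L[3]='e': occ=1, LF[3]=C('e')+1=12+1=13
L[4]='d': occ=1, LF[4]=C('d')+1=8+1=9
L[5]='c': occ=0, LF[5]=C('c')+0=6+0=6
L[6]='a': occ=1, LF[6]=C('a')+1=1+1=2
L[7]='d': occ=2, LF[7]=C('d')+2=8+2=10
L[8]='c': occ=1, LF[8]=C('c')+1=6+1=7
L[9]='d': occ=3, LF[9]=C('d')+3=8+3=11
L[10]='a': occ=2, LF[10]=C('a')+2=1+2=3
L[11]='e': occ=2, LF[11]=C('e')+2=12+2=14
L[12]='a': occ=3, LF[12]=C('a')+3=1+3=4
L[13]='b': occ=0, LF[13]=C('b')+0=5+0=5
L[14]='$': occ=0, LF[14]=C('$')+0=0+0=0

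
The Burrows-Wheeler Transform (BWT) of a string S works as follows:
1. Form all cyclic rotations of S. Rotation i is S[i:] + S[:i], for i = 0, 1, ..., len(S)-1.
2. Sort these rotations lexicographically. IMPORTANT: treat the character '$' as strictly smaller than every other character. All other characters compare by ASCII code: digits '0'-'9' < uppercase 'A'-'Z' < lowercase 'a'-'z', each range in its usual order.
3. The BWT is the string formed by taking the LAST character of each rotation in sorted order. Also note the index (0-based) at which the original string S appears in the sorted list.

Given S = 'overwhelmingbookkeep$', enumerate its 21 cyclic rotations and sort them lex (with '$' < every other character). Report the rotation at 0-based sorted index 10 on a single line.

Answer: kkeep$overwhelmingboo

Derivation:
All 21 rotations (rotation i = S[i:]+S[:i]):
  rot[0] = overwhelmingbookkeep$
  rot[1] = verwhelmingbookkeep$o
  rot[2] = erwhelmingbookkeep$ov
  rot[3] = rwhelmingbookkeep$ove
  rot[4] = whelmingbookkeep$over
  rot[5] = helmingbookkeep$overw
  rot[6] = elmingbookkeep$overwh
  rot[7] = lmingbookkeep$overwhe
  rot[8] = mingbookkeep$overwhel
  rot[9] = ingbookkeep$overwhelm
  rot[10] = ngbookkeep$overwhelmi
  rot[11] = gbookkeep$overwhelmin
  rot[12] = bookkeep$overwhelming
  rot[13] = ookkeep$overwhelmingb
  rot[14] = okkeep$overwhelmingbo
  rot[15] = kkeep$overwhelmingboo
  rot[16] = keep$overwhelmingbook
  rot[17] = eep$overwhelmingbookk
  rot[18] = ep$overwhelmingbookke
  rot[19] = p$overwhelmingbookkee
  rot[20] = $overwhelmingbookkeep
Sorted (with $ < everything):
  sorted[0] = $overwhelmingbookkeep
  sorted[1] = bookkeep$overwhelming
  sorted[2] = eep$overwhelmingbookk
  sorted[3] = elmingbookkeep$overwh
  sorted[4] = ep$overwhelmingbookke
  sorted[5] = erwhelmingbookkeep$ov
  sorted[6] = gbookkeep$overwhelmin
  sorted[7] = helmingbookkeep$overw
  sorted[8] = ingbookkeep$overwhelm
  sorted[9] = keep$overwhelmingbook
  sorted[10] = kkeep$overwhelmingboo
  sorted[11] = lmingbookkeep$overwhe
  sorted[12] = mingbookkeep$overwhel
  sorted[13] = ngbookkeep$overwhelmi
  sorted[14] = okkeep$overwhelmingbo
  sorted[15] = ookkeep$overwhelmingb
  sorted[16] = overwhelmingbookkeep$
  sorted[17] = p$overwhelmingbookkee
  sorted[18] = rwhelmingbookkeep$ove
  sorted[19] = verwhelmingbookkeep$o
  sorted[20] = whelmingbookkeep$over
sorted[10] = kkeep$overwhelmingboo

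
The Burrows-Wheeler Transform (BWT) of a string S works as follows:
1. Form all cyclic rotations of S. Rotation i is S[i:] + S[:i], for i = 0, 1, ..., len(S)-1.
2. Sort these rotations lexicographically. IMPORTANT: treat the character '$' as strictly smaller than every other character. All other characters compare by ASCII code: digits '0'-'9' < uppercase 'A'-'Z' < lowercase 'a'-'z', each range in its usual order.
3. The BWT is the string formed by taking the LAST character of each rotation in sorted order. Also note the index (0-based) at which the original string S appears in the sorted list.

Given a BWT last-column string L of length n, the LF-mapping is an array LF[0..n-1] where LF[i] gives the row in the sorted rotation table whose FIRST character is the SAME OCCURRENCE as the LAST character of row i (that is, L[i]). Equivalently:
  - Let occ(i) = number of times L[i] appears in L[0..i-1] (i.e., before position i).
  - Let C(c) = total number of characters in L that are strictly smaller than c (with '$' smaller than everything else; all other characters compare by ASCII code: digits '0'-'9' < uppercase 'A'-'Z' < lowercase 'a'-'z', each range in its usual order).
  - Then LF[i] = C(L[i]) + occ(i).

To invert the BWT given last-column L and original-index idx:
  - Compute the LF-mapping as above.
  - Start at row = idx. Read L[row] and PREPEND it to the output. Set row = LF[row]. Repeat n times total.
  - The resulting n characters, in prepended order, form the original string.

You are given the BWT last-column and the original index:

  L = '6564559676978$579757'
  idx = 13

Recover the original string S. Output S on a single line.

Answer: 7798776545557959666$

Derivation:
LF mapping: 7 2 8 1 3 4 17 9 11 10 18 12 16 0 5 13 19 14 6 15
Walk LF starting at row 13, prepending L[row]:
  step 1: row=13, L[13]='$', prepend. Next row=LF[13]=0
  step 2: row=0, L[0]='6', prepend. Next row=LF[0]=7
  step 3: row=7, L[7]='6', prepend. Next row=LF[7]=9
  step 4: row=9, L[9]='6', prepend. Next row=LF[9]=10
  step 5: row=10, L[10]='9', prepend. Next row=LF[10]=18
  step 6: row=18, L[18]='5', prepend. Next row=LF[18]=6
  step 7: row=6, L[6]='9', prepend. Next row=LF[6]=17
  step 8: row=17, L[17]='7', prepend. Next row=LF[17]=14
  step 9: row=14, L[14]='5', prepend. Next row=LF[14]=5
  step 10: row=5, L[5]='5', prepend. Next row=LF[5]=4
  step 11: row=4, L[4]='5', prepend. Next row=LF[4]=3
  step 12: row=3, L[3]='4', prepend. Next row=LF[3]=1
  step 13: row=1, L[1]='5', prepend. Next row=LF[1]=2
  step 14: row=2, L[2]='6', prepend. Next row=LF[2]=8
  step 15: row=8, L[8]='7', prepend. Next row=LF[8]=11
  step 16: row=11, L[11]='7', prepend. Next row=LF[11]=12
  step 17: row=12, L[12]='8', prepend. Next row=LF[12]=16
  step 18: row=16, L[16]='9', prepend. Next row=LF[16]=19
  step 19: row=19, L[19]='7', prepend. Next row=LF[19]=15
  step 20: row=15, L[15]='7', prepend. Next row=LF[15]=13
Reversed output: 7798776545557959666$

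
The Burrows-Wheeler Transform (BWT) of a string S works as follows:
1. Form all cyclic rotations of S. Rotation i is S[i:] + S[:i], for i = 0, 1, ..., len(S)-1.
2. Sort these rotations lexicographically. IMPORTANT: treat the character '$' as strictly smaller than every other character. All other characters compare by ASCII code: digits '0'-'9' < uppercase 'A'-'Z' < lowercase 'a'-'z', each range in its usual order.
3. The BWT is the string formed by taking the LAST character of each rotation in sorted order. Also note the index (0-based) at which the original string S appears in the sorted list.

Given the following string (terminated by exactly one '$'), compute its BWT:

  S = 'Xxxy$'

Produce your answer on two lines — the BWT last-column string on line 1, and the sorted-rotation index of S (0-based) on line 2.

Answer: y$Xxx
1

Derivation:
All 5 rotations (rotation i = S[i:]+S[:i]):
  rot[0] = Xxxy$
  rot[1] = xxy$X
  rot[2] = xy$Xx
  rot[3] = y$Xxx
  rot[4] = $Xxxy
Sorted (with $ < everything):
  sorted[0] = $Xxxy  (last char: 'y')
  sorted[1] = Xxxy$  (last char: '$')
  sorted[2] = xxy$X  (last char: 'X')
  sorted[3] = xy$Xx  (last char: 'x')
  sorted[4] = y$Xxx  (last char: 'x')
Last column: y$Xxx
Original string S is at sorted index 1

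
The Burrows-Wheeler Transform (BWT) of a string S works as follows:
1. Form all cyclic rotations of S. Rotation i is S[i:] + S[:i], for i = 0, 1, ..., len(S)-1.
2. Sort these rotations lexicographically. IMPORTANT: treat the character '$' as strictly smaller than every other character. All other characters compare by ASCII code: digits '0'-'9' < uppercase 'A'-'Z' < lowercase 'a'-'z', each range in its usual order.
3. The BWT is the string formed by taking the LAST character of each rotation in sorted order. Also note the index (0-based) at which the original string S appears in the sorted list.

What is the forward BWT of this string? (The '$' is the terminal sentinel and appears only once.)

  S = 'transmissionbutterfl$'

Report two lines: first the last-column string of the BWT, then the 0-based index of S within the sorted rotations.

Answer: lrntrsmfsoaitesnit$ub
18

Derivation:
All 21 rotations (rotation i = S[i:]+S[:i]):
  rot[0] = transmissionbutterfl$
  rot[1] = ransmissionbutterfl$t
  rot[2] = ansmissionbutterfl$tr
  rot[3] = nsmissionbutterfl$tra
  rot[4] = smissionbutterfl$tran
  rot[5] = missionbutterfl$trans
  rot[6] = issionbutterfl$transm
  rot[7] = ssionbutterfl$transmi
  rot[8] = sionbutterfl$transmis
  rot[9] = ionbutterfl$transmiss
  rot[10] = onbutterfl$transmissi
  rot[11] = nbutterfl$transmissio
  rot[12] = butterfl$transmission
  rot[13] = utterfl$transmissionb
  rot[14] = tterfl$transmissionbu
  rot[15] = terfl$transmissionbut
  rot[16] = erfl$transmissionbutt
  rot[17] = rfl$transmissionbutte
  rot[18] = fl$transmissionbutter
  rot[19] = l$transmissionbutterf
  rot[20] = $transmissionbutterfl
Sorted (with $ < everything):
  sorted[0] = $transmissionbutterfl  (last char: 'l')
  sorted[1] = ansmissionbutterfl$tr  (last char: 'r')
  sorted[2] = butterfl$transmission  (last char: 'n')
  sorted[3] = erfl$transmissionbutt  (last char: 't')
  sorted[4] = fl$transmissionbutter  (last char: 'r')
  sorted[5] = ionbutterfl$transmiss  (last char: 's')
  sorted[6] = issionbutterfl$transm  (last char: 'm')
  sorted[7] = l$transmissionbutterf  (last char: 'f')
  sorted[8] = missionbutterfl$trans  (last char: 's')
  sorted[9] = nbutterfl$transmissio  (last char: 'o')
  sorted[10] = nsmissionbutterfl$tra  (last char: 'a')
  sorted[11] = onbutterfl$transmissi  (last char: 'i')
  sorted[12] = ransmissionbutterfl$t  (last char: 't')
  sorted[13] = rfl$transmissionbutte  (last char: 'e')
  sorted[14] = sionbutterfl$transmis  (last char: 's')
  sorted[15] = smissionbutterfl$tran  (last char: 'n')
  sorted[16] = ssionbutterfl$transmi  (last char: 'i')
  sorted[17] = terfl$transmissionbut  (last char: 't')
  sorted[18] = transmissionbutterfl$  (last char: '$')
  sorted[19] = tterfl$transmissionbu  (last char: 'u')
  sorted[20] = utterfl$transmissionb  (last char: 'b')
Last column: lrntrsmfsoaitesnit$ub
Original string S is at sorted index 18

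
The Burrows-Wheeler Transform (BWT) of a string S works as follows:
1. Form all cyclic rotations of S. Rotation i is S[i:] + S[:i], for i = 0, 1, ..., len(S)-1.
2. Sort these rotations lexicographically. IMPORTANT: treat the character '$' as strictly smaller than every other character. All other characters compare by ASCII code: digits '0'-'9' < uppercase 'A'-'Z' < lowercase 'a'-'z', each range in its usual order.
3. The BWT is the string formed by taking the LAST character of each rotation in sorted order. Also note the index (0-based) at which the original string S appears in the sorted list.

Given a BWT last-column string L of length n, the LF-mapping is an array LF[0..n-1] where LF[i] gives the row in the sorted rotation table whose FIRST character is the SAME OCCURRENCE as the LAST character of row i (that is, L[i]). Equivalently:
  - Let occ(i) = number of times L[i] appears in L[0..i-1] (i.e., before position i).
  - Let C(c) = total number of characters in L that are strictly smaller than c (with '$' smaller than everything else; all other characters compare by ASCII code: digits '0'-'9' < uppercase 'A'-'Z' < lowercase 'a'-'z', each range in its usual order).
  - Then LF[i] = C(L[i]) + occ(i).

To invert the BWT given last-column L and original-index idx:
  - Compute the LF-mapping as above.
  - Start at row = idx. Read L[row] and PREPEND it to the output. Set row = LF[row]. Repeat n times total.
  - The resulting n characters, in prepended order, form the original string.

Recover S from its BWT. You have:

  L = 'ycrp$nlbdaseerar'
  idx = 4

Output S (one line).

Answer: candleraspberry$

Derivation:
LF mapping: 15 4 11 10 0 9 8 3 5 1 14 6 7 12 2 13
Walk LF starting at row 4, prepending L[row]:
  step 1: row=4, L[4]='$', prepend. Next row=LF[4]=0
  step 2: row=0, L[0]='y', prepend. Next row=LF[0]=15
  step 3: row=15, L[15]='r', prepend. Next row=LF[15]=13
  step 4: row=13, L[13]='r', prepend. Next row=LF[13]=12
  step 5: row=12, L[12]='e', prepend. Next row=LF[12]=7
  step 6: row=7, L[7]='b', prepend. Next row=LF[7]=3
  step 7: row=3, L[3]='p', prepend. Next row=LF[3]=10
  step 8: row=10, L[10]='s', prepend. Next row=LF[10]=14
  step 9: row=14, L[14]='a', prepend. Next row=LF[14]=2
  step 10: row=2, L[2]='r', prepend. Next row=LF[2]=11
  step 11: row=11, L[11]='e', prepend. Next row=LF[11]=6
  step 12: row=6, L[6]='l', prepend. Next row=LF[6]=8
  step 13: row=8, L[8]='d', prepend. Next row=LF[8]=5
  step 14: row=5, L[5]='n', prepend. Next row=LF[5]=9
  step 15: row=9, L[9]='a', prepend. Next row=LF[9]=1
  step 16: row=1, L[1]='c', prepend. Next row=LF[1]=4
Reversed output: candleraspberry$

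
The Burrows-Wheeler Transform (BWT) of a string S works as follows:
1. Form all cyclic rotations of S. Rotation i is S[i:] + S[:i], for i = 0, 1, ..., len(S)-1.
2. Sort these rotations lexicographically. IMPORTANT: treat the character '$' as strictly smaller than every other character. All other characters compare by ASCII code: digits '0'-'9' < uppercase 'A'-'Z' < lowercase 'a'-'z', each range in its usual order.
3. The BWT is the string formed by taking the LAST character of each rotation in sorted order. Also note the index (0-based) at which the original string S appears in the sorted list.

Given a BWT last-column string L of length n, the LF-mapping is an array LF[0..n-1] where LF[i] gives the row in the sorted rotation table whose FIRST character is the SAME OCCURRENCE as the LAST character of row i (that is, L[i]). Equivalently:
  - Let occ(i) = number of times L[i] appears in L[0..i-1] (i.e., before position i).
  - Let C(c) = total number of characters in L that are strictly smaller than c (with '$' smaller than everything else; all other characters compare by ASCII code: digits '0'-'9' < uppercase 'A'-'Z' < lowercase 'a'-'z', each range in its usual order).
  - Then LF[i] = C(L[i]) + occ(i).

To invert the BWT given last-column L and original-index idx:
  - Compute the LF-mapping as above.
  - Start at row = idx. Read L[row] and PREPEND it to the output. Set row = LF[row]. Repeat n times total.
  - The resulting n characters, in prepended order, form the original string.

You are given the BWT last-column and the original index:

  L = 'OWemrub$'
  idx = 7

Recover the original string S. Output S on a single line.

LF mapping: 1 2 4 5 6 7 3 0
Walk LF starting at row 7, prepending L[row]:
  step 1: row=7, L[7]='$', prepend. Next row=LF[7]=0
  step 2: row=0, L[0]='O', prepend. Next row=LF[0]=1
  step 3: row=1, L[1]='W', prepend. Next row=LF[1]=2
  step 4: row=2, L[2]='e', prepend. Next row=LF[2]=4
  step 5: row=4, L[4]='r', prepend. Next row=LF[4]=6
  step 6: row=6, L[6]='b', prepend. Next row=LF[6]=3
  step 7: row=3, L[3]='m', prepend. Next row=LF[3]=5
  step 8: row=5, L[5]='u', prepend. Next row=LF[5]=7
Reversed output: umbreWO$

Answer: umbreWO$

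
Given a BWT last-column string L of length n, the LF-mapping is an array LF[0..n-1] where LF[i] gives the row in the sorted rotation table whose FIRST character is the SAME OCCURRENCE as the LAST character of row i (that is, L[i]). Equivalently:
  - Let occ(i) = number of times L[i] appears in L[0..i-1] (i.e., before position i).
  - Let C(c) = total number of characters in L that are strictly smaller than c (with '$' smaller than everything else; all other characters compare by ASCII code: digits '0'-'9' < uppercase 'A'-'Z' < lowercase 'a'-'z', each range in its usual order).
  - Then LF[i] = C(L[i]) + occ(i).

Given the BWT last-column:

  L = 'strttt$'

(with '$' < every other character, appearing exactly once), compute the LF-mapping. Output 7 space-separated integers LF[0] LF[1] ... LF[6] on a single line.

Char counts: '$':1, 'r':1, 's':1, 't':4
C (first-col start): C('$')=0, C('r')=1, C('s')=2, C('t')=3
L[0]='s': occ=0, LF[0]=C('s')+0=2+0=2
L[1]='t': occ=0, LF[1]=C('t')+0=3+0=3
L[2]='r': occ=0, LF[2]=C('r')+0=1+0=1
L[3]='t': occ=1, LF[3]=C('t')+1=3+1=4
L[4]='t': occ=2, LF[4]=C('t')+2=3+2=5
L[5]='t': occ=3, LF[5]=C('t')+3=3+3=6
L[6]='$': occ=0, LF[6]=C('$')+0=0+0=0

Answer: 2 3 1 4 5 6 0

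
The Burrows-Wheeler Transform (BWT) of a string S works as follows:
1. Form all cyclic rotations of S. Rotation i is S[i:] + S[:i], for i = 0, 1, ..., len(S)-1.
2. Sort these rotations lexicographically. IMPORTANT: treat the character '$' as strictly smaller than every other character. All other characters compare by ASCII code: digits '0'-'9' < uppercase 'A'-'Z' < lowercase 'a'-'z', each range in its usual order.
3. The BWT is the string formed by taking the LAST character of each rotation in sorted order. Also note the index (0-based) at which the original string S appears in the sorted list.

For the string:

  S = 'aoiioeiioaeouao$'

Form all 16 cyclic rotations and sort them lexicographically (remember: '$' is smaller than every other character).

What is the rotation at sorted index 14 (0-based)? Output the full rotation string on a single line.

All 16 rotations (rotation i = S[i:]+S[:i]):
  rot[0] = aoiioeiioaeouao$
  rot[1] = oiioeiioaeouao$a
  rot[2] = iioeiioaeouao$ao
  rot[3] = ioeiioaeouao$aoi
  rot[4] = oeiioaeouao$aoii
  rot[5] = eiioaeouao$aoiio
  rot[6] = iioaeouao$aoiioe
  rot[7] = ioaeouao$aoiioei
  rot[8] = oaeouao$aoiioeii
  rot[9] = aeouao$aoiioeiio
  rot[10] = eouao$aoiioeiioa
  rot[11] = ouao$aoiioeiioae
  rot[12] = uao$aoiioeiioaeo
  rot[13] = ao$aoiioeiioaeou
  rot[14] = o$aoiioeiioaeoua
  rot[15] = $aoiioeiioaeouao
Sorted (with $ < everything):
  sorted[0] = $aoiioeiioaeouao
  sorted[1] = aeouao$aoiioeiio
  sorted[2] = ao$aoiioeiioaeou
  sorted[3] = aoiioeiioaeouao$
  sorted[4] = eiioaeouao$aoiio
  sorted[5] = eouao$aoiioeiioa
  sorted[6] = iioaeouao$aoiioe
  sorted[7] = iioeiioaeouao$ao
  sorted[8] = ioaeouao$aoiioei
  sorted[9] = ioeiioaeouao$aoi
  sorted[10] = o$aoiioeiioaeoua
  sorted[11] = oaeouao$aoiioeii
  sorted[12] = oeiioaeouao$aoii
  sorted[13] = oiioeiioaeouao$a
  sorted[14] = ouao$aoiioeiioae
  sorted[15] = uao$aoiioeiioaeo
sorted[14] = ouao$aoiioeiioae

Answer: ouao$aoiioeiioae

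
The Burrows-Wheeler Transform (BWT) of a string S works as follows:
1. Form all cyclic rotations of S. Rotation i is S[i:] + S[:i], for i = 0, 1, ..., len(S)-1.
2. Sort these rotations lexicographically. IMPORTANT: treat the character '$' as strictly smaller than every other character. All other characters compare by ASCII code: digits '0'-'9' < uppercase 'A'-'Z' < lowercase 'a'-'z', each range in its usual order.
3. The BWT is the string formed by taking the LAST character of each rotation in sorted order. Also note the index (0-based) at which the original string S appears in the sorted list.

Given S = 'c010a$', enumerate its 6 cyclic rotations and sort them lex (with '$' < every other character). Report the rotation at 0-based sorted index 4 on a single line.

Answer: a$c010

Derivation:
All 6 rotations (rotation i = S[i:]+S[:i]):
  rot[0] = c010a$
  rot[1] = 010a$c
  rot[2] = 10a$c0
  rot[3] = 0a$c01
  rot[4] = a$c010
  rot[5] = $c010a
Sorted (with $ < everything):
  sorted[0] = $c010a
  sorted[1] = 010a$c
  sorted[2] = 0a$c01
  sorted[3] = 10a$c0
  sorted[4] = a$c010
  sorted[5] = c010a$
sorted[4] = a$c010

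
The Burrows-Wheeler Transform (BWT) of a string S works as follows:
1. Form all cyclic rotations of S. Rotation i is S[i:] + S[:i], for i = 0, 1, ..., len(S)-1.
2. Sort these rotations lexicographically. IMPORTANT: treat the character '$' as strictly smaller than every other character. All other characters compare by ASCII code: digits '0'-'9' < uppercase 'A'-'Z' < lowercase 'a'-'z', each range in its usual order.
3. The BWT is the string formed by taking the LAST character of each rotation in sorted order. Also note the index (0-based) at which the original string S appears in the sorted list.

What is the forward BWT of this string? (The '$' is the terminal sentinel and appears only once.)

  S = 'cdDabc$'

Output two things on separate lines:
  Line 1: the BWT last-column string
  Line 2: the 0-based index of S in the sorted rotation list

Answer: cdDab$c
5

Derivation:
All 7 rotations (rotation i = S[i:]+S[:i]):
  rot[0] = cdDabc$
  rot[1] = dDabc$c
  rot[2] = Dabc$cd
  rot[3] = abc$cdD
  rot[4] = bc$cdDa
  rot[5] = c$cdDab
  rot[6] = $cdDabc
Sorted (with $ < everything):
  sorted[0] = $cdDabc  (last char: 'c')
  sorted[1] = Dabc$cd  (last char: 'd')
  sorted[2] = abc$cdD  (last char: 'D')
  sorted[3] = bc$cdDa  (last char: 'a')
  sorted[4] = c$cdDab  (last char: 'b')
  sorted[5] = cdDabc$  (last char: '$')
  sorted[6] = dDabc$c  (last char: 'c')
Last column: cdDab$c
Original string S is at sorted index 5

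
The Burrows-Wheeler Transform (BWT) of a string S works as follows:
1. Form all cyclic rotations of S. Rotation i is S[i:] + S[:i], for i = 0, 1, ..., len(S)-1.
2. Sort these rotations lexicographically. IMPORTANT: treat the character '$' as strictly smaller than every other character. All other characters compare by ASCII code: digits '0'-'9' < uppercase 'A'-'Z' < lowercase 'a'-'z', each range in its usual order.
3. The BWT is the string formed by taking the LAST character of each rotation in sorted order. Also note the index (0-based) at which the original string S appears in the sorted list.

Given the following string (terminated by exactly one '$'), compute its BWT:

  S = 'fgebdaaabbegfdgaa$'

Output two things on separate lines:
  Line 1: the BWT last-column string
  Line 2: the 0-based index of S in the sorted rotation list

Answer: aagdaaaebbfgbg$dfe
14

Derivation:
All 18 rotations (rotation i = S[i:]+S[:i]):
  rot[0] = fgebdaaabbegfdgaa$
  rot[1] = gebdaaabbegfdgaa$f
  rot[2] = ebdaaabbegfdgaa$fg
  rot[3] = bdaaabbegfdgaa$fge
  rot[4] = daaabbegfdgaa$fgeb
  rot[5] = aaabbegfdgaa$fgebd
  rot[6] = aabbegfdgaa$fgebda
  rot[7] = abbegfdgaa$fgebdaa
  rot[8] = bbegfdgaa$fgebdaaa
  rot[9] = begfdgaa$fgebdaaab
  rot[10] = egfdgaa$fgebdaaabb
  rot[11] = gfdgaa$fgebdaaabbe
  rot[12] = fdgaa$fgebdaaabbeg
  rot[13] = dgaa$fgebdaaabbegf
  rot[14] = gaa$fgebdaaabbegfd
  rot[15] = aa$fgebdaaabbegfdg
  rot[16] = a$fgebdaaabbegfdga
  rot[17] = $fgebdaaabbegfdgaa
Sorted (with $ < everything):
  sorted[0] = $fgebdaaabbegfdgaa  (last char: 'a')
  sorted[1] = a$fgebdaaabbegfdga  (last char: 'a')
  sorted[2] = aa$fgebdaaabbegfdg  (last char: 'g')
  sorted[3] = aaabbegfdgaa$fgebd  (last char: 'd')
  sorted[4] = aabbegfdgaa$fgebda  (last char: 'a')
  sorted[5] = abbegfdgaa$fgebdaa  (last char: 'a')
  sorted[6] = bbegfdgaa$fgebdaaa  (last char: 'a')
  sorted[7] = bdaaabbegfdgaa$fge  (last char: 'e')
  sorted[8] = begfdgaa$fgebdaaab  (last char: 'b')
  sorted[9] = daaabbegfdgaa$fgeb  (last char: 'b')
  sorted[10] = dgaa$fgebdaaabbegf  (last char: 'f')
  sorted[11] = ebdaaabbegfdgaa$fg  (last char: 'g')
  sorted[12] = egfdgaa$fgebdaaabb  (last char: 'b')
  sorted[13] = fdgaa$fgebdaaabbeg  (last char: 'g')
  sorted[14] = fgebdaaabbegfdgaa$  (last char: '$')
  sorted[15] = gaa$fgebdaaabbegfd  (last char: 'd')
  sorted[16] = gebdaaabbegfdgaa$f  (last char: 'f')
  sorted[17] = gfdgaa$fgebdaaabbe  (last char: 'e')
Last column: aagdaaaebbfgbg$dfe
Original string S is at sorted index 14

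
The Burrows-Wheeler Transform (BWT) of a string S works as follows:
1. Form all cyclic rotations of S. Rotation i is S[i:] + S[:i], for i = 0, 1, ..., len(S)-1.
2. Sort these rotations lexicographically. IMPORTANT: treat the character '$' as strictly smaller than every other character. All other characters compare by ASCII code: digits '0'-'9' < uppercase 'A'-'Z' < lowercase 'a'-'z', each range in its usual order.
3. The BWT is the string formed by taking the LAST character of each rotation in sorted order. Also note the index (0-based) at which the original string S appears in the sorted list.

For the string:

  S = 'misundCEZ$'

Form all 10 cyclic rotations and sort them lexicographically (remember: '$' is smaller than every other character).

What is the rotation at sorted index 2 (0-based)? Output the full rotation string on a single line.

Answer: EZ$misundC

Derivation:
All 10 rotations (rotation i = S[i:]+S[:i]):
  rot[0] = misundCEZ$
  rot[1] = isundCEZ$m
  rot[2] = sundCEZ$mi
  rot[3] = undCEZ$mis
  rot[4] = ndCEZ$misu
  rot[5] = dCEZ$misun
  rot[6] = CEZ$misund
  rot[7] = EZ$misundC
  rot[8] = Z$misundCE
  rot[9] = $misundCEZ
Sorted (with $ < everything):
  sorted[0] = $misundCEZ
  sorted[1] = CEZ$misund
  sorted[2] = EZ$misundC
  sorted[3] = Z$misundCE
  sorted[4] = dCEZ$misun
  sorted[5] = isundCEZ$m
  sorted[6] = misundCEZ$
  sorted[7] = ndCEZ$misu
  sorted[8] = sundCEZ$mi
  sorted[9] = undCEZ$mis
sorted[2] = EZ$misundC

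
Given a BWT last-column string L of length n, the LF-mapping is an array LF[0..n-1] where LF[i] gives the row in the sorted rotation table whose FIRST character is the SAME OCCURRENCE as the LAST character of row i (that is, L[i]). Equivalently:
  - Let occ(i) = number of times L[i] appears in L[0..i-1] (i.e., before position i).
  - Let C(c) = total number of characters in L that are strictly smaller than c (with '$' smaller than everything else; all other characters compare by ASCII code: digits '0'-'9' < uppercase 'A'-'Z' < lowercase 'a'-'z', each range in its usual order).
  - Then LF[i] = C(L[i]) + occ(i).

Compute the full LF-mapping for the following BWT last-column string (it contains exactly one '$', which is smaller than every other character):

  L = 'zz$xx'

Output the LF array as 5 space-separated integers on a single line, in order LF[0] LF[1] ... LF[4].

Answer: 3 4 0 1 2

Derivation:
Char counts: '$':1, 'x':2, 'z':2
C (first-col start): C('$')=0, C('x')=1, C('z')=3
L[0]='z': occ=0, LF[0]=C('z')+0=3+0=3
L[1]='z': occ=1, LF[1]=C('z')+1=3+1=4
L[2]='$': occ=0, LF[2]=C('$')+0=0+0=0
L[3]='x': occ=0, LF[3]=C('x')+0=1+0=1
L[4]='x': occ=1, LF[4]=C('x')+1=1+1=2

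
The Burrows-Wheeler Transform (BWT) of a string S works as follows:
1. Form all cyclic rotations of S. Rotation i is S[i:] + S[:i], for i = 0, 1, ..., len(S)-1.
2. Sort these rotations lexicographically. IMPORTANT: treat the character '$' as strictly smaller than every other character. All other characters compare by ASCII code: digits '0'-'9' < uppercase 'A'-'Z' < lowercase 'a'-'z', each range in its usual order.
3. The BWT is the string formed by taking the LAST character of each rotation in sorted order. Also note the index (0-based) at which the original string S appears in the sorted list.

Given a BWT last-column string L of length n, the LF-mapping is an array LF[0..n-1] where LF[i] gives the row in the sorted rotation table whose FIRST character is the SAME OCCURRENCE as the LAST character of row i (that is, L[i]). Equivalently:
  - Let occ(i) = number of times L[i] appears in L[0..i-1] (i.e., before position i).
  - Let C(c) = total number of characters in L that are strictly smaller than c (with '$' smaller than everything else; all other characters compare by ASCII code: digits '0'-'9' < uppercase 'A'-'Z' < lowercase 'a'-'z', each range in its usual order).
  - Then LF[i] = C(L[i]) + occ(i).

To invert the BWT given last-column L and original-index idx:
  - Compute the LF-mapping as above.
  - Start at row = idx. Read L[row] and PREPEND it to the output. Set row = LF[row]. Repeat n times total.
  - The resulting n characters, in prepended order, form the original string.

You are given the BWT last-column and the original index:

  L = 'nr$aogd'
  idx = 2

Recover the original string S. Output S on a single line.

Answer: dragon$

Derivation:
LF mapping: 4 6 0 1 5 3 2
Walk LF starting at row 2, prepending L[row]:
  step 1: row=2, L[2]='$', prepend. Next row=LF[2]=0
  step 2: row=0, L[0]='n', prepend. Next row=LF[0]=4
  step 3: row=4, L[4]='o', prepend. Next row=LF[4]=5
  step 4: row=5, L[5]='g', prepend. Next row=LF[5]=3
  step 5: row=3, L[3]='a', prepend. Next row=LF[3]=1
  step 6: row=1, L[1]='r', prepend. Next row=LF[1]=6
  step 7: row=6, L[6]='d', prepend. Next row=LF[6]=2
Reversed output: dragon$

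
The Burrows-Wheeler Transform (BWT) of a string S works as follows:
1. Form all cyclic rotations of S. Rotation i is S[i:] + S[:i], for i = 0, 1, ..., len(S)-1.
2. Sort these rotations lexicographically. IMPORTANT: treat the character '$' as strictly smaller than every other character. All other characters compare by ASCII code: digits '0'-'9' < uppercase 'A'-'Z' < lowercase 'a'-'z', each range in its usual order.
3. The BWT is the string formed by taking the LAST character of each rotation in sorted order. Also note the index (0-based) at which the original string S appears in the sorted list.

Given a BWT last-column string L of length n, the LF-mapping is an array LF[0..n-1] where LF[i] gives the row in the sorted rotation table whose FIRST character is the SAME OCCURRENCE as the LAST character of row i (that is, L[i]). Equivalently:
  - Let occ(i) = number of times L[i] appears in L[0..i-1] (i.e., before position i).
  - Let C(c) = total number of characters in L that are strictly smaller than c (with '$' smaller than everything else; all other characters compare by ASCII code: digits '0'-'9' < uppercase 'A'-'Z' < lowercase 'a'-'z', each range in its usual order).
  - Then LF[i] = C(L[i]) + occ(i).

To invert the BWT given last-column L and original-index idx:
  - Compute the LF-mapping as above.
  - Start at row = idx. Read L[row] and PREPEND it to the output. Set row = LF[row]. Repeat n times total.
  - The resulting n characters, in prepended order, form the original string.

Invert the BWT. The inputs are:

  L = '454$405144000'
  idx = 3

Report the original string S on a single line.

Answer: 050140444054$

Derivation:
LF mapping: 6 11 7 0 8 1 12 5 9 10 2 3 4
Walk LF starting at row 3, prepending L[row]:
  step 1: row=3, L[3]='$', prepend. Next row=LF[3]=0
  step 2: row=0, L[0]='4', prepend. Next row=LF[0]=6
  step 3: row=6, L[6]='5', prepend. Next row=LF[6]=12
  step 4: row=12, L[12]='0', prepend. Next row=LF[12]=4
  step 5: row=4, L[4]='4', prepend. Next row=LF[4]=8
  step 6: row=8, L[8]='4', prepend. Next row=LF[8]=9
  step 7: row=9, L[9]='4', prepend. Next row=LF[9]=10
  step 8: row=10, L[10]='0', prepend. Next row=LF[10]=2
  step 9: row=2, L[2]='4', prepend. Next row=LF[2]=7
  step 10: row=7, L[7]='1', prepend. Next row=LF[7]=5
  step 11: row=5, L[5]='0', prepend. Next row=LF[5]=1
  step 12: row=1, L[1]='5', prepend. Next row=LF[1]=11
  step 13: row=11, L[11]='0', prepend. Next row=LF[11]=3
Reversed output: 050140444054$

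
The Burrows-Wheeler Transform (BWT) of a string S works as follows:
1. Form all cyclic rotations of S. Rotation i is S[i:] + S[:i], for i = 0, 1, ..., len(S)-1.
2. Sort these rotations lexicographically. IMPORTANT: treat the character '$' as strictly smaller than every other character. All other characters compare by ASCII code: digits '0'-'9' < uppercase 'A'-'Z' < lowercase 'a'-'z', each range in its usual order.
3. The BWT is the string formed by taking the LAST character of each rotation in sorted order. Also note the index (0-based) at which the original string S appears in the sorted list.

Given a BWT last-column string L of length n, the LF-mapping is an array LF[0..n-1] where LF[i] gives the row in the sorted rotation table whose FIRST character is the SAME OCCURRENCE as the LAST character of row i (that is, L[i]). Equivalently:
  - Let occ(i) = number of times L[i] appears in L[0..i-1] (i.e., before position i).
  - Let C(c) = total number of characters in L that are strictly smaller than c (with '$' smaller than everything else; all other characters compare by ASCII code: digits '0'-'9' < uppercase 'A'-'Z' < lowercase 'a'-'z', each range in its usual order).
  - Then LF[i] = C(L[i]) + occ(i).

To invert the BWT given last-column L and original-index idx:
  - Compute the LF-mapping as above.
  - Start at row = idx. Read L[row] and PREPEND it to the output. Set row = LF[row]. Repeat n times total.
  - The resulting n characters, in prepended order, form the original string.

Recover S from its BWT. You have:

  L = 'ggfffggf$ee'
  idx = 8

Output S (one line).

Answer: gegfffegfg$

Derivation:
LF mapping: 7 8 3 4 5 9 10 6 0 1 2
Walk LF starting at row 8, prepending L[row]:
  step 1: row=8, L[8]='$', prepend. Next row=LF[8]=0
  step 2: row=0, L[0]='g', prepend. Next row=LF[0]=7
  step 3: row=7, L[7]='f', prepend. Next row=LF[7]=6
  step 4: row=6, L[6]='g', prepend. Next row=LF[6]=10
  step 5: row=10, L[10]='e', prepend. Next row=LF[10]=2
  step 6: row=2, L[2]='f', prepend. Next row=LF[2]=3
  step 7: row=3, L[3]='f', prepend. Next row=LF[3]=4
  step 8: row=4, L[4]='f', prepend. Next row=LF[4]=5
  step 9: row=5, L[5]='g', prepend. Next row=LF[5]=9
  step 10: row=9, L[9]='e', prepend. Next row=LF[9]=1
  step 11: row=1, L[1]='g', prepend. Next row=LF[1]=8
Reversed output: gegfffegfg$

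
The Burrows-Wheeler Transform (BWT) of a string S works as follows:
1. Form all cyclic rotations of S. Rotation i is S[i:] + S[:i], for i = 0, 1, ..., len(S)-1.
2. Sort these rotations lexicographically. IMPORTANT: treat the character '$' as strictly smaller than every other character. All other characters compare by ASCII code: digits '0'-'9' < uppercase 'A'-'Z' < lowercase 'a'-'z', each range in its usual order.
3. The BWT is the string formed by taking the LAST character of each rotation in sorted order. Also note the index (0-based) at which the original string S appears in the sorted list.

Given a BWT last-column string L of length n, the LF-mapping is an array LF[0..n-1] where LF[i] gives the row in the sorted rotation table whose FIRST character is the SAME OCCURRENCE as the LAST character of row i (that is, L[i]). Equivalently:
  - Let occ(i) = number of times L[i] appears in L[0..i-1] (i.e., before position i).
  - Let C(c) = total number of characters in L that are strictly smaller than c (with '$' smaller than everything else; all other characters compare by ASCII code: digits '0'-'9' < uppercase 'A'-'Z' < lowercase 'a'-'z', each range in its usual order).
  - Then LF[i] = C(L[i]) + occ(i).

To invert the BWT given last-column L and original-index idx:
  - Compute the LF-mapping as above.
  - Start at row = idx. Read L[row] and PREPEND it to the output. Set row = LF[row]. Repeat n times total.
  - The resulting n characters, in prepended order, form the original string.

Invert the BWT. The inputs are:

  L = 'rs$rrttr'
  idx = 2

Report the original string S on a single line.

Answer: rrrttsr$

Derivation:
LF mapping: 1 5 0 2 3 6 7 4
Walk LF starting at row 2, prepending L[row]:
  step 1: row=2, L[2]='$', prepend. Next row=LF[2]=0
  step 2: row=0, L[0]='r', prepend. Next row=LF[0]=1
  step 3: row=1, L[1]='s', prepend. Next row=LF[1]=5
  step 4: row=5, L[5]='t', prepend. Next row=LF[5]=6
  step 5: row=6, L[6]='t', prepend. Next row=LF[6]=7
  step 6: row=7, L[7]='r', prepend. Next row=LF[7]=4
  step 7: row=4, L[4]='r', prepend. Next row=LF[4]=3
  step 8: row=3, L[3]='r', prepend. Next row=LF[3]=2
Reversed output: rrrttsr$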